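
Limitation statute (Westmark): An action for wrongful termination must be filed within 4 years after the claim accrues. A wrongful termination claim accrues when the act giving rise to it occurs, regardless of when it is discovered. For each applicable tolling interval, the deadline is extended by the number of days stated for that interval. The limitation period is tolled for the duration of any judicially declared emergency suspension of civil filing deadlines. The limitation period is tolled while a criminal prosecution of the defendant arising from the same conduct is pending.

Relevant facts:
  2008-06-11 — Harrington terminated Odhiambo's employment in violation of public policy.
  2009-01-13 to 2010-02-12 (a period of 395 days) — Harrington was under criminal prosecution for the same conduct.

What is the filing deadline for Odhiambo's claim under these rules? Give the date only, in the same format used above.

2013-07-11

The claim accrued on 2008-06-11, the date of the act.
4 years from 2008-06-11 is 2012-06-11.
The period was tolled for 395 days by the pending criminal prosecution (2009-01-13 to 2010-02-12), pushing the deadline to 2013-07-11.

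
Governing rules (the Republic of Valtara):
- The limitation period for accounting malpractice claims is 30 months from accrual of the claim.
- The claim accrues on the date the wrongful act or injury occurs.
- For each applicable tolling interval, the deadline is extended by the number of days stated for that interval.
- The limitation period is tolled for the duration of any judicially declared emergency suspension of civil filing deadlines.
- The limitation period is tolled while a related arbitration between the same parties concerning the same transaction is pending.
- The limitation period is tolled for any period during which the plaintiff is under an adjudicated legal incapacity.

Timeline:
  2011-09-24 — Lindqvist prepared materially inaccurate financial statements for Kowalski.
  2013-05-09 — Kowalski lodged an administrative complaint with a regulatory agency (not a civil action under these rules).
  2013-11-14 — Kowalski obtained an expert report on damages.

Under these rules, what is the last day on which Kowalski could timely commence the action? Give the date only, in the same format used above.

2014-03-24

The claim accrued on 2011-09-24, the date of the act.
Adding the 30 months base period to 2011-09-24 gives a deadline of 2014-03-24, before any tolling.
The other events in the timeline have no effect on the limitation period under the stated rules.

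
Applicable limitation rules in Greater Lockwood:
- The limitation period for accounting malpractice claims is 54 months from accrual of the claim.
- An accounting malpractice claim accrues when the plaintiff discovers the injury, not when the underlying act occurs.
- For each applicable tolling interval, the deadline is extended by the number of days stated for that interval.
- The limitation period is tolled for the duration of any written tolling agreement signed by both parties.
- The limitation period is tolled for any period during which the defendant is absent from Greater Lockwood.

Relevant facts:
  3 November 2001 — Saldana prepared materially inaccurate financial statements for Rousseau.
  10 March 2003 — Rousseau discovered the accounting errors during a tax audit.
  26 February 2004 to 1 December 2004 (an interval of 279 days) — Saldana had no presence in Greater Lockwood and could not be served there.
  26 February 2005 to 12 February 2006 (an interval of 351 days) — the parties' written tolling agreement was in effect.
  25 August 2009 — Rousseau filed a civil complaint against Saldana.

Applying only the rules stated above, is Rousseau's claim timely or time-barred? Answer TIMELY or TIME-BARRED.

Accrual is tied to discovery, so the period began on 10 March 2003 rather than on 3 November 2001 when the act occurred.
The untolled deadline — 54 months after 10 March 2003 — is 10 September 2007.
Because the defendant's absence from the jurisdiction ran from 26 February 2004 to 1 December 2004, the deadline is extended by 279 days to 15 June 2008.
Because the written tolling agreement ran from 26 February 2005 to 12 February 2006, the deadline is extended by 351 days to 1 June 2009.
Filing on 25 August 2009 missed the 1 June 2009 deadline — the action is time-barred.

TIME-BARRED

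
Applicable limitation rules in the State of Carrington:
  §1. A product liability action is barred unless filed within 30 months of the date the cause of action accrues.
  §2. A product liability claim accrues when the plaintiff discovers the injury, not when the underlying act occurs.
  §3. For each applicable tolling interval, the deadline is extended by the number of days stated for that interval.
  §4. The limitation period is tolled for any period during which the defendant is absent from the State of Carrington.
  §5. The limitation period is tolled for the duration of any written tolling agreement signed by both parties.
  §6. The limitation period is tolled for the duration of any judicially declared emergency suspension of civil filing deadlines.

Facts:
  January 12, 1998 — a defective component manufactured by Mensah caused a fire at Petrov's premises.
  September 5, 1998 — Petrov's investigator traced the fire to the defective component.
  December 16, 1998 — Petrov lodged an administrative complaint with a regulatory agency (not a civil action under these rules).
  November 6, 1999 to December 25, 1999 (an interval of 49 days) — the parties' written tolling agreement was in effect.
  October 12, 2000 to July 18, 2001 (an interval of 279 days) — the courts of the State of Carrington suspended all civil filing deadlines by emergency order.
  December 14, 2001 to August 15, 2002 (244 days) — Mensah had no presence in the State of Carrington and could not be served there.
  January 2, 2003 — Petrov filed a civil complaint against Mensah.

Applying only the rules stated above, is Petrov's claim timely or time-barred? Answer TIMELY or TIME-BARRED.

Under the discovery rule, the claim accrued on September 5, 1998, when Petrov discovered the injury — not on the January 12, 1998 date of the underlying act.
Adding the 30 months base period to September 5, 1998 gives a deadline of March 5, 2001, before any tolling.
Because the written tolling agreement ran from November 6, 1999 to December 25, 1999, the deadline is extended by 49 days to April 23, 2001.
The period was tolled for 279 days by the emergency suspension of filing deadlines (October 12, 2000 to July 18, 2001), pushing the deadline to January 27, 2002.
Because the defendant's absence from the jurisdiction ran from December 14, 2001 to August 15, 2002, the deadline is extended by 244 days to September 28, 2002.
Nothing else in the chronology tolls or restarts the period.
Petrov filed on January 2, 2003, after the September 28, 2002 deadline, so the action is time-barred.

TIME-BARRED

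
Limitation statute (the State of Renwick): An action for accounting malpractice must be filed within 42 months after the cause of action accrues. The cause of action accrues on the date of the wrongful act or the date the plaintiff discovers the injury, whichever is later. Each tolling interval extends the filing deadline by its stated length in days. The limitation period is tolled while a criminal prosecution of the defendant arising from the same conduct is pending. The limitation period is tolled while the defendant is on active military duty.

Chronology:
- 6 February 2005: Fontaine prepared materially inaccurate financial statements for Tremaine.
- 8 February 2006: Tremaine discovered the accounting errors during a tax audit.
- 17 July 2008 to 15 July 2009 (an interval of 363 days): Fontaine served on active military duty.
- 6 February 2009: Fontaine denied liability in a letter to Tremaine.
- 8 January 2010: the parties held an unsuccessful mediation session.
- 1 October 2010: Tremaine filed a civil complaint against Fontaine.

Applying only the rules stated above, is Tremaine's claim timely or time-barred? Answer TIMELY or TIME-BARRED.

Because discovery on 8 February 2006 post-dates the 6 February 2005 act, accrual under the later-of rule falls on 8 February 2006.
42 months from 8 February 2006 is 8 August 2009.
The defendant's active military service from 17 July 2008 to 15 July 2009 tolled the period for 363 days, extending the deadline to 6 August 2010.
Nothing else in the chronology tolls or restarts the period.
Tremaine filed on 1 October 2010, after the 6 August 2010 deadline, so the action is time-barred.

TIME-BARRED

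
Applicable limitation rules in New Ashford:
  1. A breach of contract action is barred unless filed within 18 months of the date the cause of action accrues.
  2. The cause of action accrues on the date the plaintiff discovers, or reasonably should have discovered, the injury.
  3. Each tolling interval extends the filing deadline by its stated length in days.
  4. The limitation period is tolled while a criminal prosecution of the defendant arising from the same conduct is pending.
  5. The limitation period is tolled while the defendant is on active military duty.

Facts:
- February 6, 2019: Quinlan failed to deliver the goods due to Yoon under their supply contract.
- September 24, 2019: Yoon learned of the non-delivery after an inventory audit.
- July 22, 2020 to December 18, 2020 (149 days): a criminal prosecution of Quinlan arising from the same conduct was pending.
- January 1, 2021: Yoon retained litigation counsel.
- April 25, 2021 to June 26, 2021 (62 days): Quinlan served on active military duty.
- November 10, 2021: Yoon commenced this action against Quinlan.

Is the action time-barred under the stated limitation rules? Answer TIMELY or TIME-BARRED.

Under the discovery rule, the claim accrued on September 24, 2019, when Yoon discovered the injury — not on the February 6, 2019 date of the underlying act.
18 months from September 24, 2019 is March 24, 2021.
The pending criminal prosecution from July 22, 2020 to December 18, 2020 tolled the period for 149 days, extending the deadline to August 20, 2021.
The period was tolled for 62 days by the defendant's active military service (April 25, 2021 to June 26, 2021), pushing the deadline to October 21, 2021.
The other events in the timeline have no effect on the limitation period under the stated rules.
Filing on November 10, 2021 missed the October 21, 2021 deadline — the action is time-barred.

TIME-BARRED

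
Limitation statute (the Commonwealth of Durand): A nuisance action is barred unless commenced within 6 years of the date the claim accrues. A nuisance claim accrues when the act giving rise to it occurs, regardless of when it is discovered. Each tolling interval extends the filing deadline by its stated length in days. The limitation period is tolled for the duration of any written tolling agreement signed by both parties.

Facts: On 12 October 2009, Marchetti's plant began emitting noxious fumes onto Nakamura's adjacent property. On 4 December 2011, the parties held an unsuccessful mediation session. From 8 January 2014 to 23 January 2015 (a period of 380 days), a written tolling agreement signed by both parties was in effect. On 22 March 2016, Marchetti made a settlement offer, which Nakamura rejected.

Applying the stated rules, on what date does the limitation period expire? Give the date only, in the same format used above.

The limitation period began to run on 12 October 2009.
6 years from 12 October 2009 is 12 October 2015.
The period was tolled for 380 days by the written tolling agreement (8 January 2014 to 23 January 2015), pushing the deadline to 26 October 2016.
The other events in the timeline have no effect on the limitation period under the stated rules.

26 October 2016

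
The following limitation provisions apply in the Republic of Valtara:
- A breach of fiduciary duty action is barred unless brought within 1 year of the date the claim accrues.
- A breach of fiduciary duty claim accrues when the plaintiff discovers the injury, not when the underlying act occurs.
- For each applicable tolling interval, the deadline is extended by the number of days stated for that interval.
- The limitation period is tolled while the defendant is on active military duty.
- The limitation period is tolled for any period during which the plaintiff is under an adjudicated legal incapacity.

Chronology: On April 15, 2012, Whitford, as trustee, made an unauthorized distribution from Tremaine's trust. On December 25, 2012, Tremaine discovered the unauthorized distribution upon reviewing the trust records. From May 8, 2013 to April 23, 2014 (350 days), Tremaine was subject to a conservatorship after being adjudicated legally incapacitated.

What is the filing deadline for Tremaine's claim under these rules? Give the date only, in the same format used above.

Accrual is tied to discovery, so the period began on December 25, 2012 rather than on April 15, 2012 when the act occurred.
The untolled deadline — 1 year after December 25, 2012 — is December 25, 2013.
The period was tolled for 350 days by the plaintiff's legal incapacity (May 8, 2013 to April 23, 2014), pushing the deadline to December 10, 2014.

December 10, 2014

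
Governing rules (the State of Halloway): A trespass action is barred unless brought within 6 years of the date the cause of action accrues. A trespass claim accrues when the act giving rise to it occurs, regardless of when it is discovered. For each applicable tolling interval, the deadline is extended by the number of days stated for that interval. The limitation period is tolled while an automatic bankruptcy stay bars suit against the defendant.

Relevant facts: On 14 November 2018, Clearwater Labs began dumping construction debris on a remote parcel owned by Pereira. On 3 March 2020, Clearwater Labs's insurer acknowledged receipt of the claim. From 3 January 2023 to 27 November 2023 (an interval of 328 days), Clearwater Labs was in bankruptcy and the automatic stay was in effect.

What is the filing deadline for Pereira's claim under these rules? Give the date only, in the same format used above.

8 October 2025

The limitation period began to run on 14 November 2018.
6 years from 14 November 2018 is 14 November 2024.
The period was tolled for 328 days by the automatic bankruptcy stay (3 January 2023 to 27 November 2023), pushing the deadline to 8 October 2025.
The other events in the timeline have no effect on the limitation period under the stated rules.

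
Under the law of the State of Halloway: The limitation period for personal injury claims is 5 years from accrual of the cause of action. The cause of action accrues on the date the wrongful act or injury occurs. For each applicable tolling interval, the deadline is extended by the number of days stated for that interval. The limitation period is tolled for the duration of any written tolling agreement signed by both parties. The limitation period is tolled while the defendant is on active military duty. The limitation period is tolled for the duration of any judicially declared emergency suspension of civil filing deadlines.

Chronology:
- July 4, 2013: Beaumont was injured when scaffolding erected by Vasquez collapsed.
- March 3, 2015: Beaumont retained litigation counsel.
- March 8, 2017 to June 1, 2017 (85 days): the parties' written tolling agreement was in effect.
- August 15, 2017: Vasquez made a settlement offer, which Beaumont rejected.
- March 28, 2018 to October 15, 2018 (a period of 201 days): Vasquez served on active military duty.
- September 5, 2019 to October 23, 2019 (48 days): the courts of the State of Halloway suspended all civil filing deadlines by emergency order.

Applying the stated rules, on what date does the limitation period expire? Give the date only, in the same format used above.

April 16, 2019

The limitation period began to run on July 4, 2013.
5 years from July 4, 2013 is July 4, 2018.
Because the written tolling agreement ran from March 8, 2017 to June 1, 2017, the deadline is extended by 85 days to September 27, 2018.
The defendant's active military service from March 28, 2018 to October 15, 2018 tolled the period for 201 days, extending the deadline to April 16, 2019.
The emergency suspension of filing deadlines from September 5, 2019 to October 23, 2019 began after the period had already run on April 16, 2019, so it has no tolling effect.
The other events in the timeline have no effect on the limitation period under the stated rules.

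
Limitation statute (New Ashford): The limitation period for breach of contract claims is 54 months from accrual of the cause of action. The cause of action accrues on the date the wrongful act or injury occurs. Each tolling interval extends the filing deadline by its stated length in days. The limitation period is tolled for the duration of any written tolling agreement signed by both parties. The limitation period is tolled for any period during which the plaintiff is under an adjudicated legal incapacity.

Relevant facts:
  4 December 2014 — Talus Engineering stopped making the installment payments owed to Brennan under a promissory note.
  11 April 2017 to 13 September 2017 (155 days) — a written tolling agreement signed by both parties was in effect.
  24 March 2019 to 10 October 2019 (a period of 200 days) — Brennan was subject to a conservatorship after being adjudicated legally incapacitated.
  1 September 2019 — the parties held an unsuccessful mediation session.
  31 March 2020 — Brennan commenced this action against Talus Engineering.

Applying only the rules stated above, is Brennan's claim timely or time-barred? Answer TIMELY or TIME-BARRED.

TIMELY

The cause of action accrued on 4 December 2014, the date of the act.
54 months from 4 December 2014 is 4 June 2019.
The written tolling agreement from 11 April 2017 to 13 September 2017 tolled the period for 155 days, extending the deadline to 6 November 2019.
The period was tolled for 200 days by the plaintiff's legal incapacity (24 March 2019 to 10 October 2019), pushing the deadline to 24 May 2020.
Nothing else in the chronology tolls or restarts the period.
The 31 March 2020 filing precedes the 24 May 2020 deadline; the claim is timely.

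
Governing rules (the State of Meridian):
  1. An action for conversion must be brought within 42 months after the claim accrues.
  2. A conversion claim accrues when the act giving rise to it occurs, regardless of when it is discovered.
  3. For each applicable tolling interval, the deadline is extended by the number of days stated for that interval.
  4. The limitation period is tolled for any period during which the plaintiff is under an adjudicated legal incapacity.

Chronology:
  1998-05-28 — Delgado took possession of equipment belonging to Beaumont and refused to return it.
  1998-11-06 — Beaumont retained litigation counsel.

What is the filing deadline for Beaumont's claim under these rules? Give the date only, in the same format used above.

The limitation period began to run on 1998-05-28.
Adding the 42 months base period to 1998-05-28 gives a deadline of 2001-11-28, before any tolling.
None of the other events listed affects the running of the period under the stated rules.

2001-11-28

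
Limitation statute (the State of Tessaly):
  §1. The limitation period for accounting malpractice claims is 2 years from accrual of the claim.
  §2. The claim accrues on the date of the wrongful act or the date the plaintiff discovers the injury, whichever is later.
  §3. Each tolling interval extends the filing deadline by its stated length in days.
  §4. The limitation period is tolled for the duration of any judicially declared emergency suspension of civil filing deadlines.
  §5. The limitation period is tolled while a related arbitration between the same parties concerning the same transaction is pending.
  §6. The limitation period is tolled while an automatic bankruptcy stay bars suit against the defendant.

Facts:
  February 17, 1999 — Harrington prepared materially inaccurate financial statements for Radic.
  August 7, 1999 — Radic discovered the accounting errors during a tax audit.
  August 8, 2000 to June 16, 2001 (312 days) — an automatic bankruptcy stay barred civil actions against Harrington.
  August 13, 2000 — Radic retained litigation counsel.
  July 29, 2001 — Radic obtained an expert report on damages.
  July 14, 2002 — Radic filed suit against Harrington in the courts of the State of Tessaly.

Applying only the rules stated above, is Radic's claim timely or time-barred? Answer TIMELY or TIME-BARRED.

Taking the later of the act (February 17, 1999) and discovery (August 7, 1999), the claim accrued on August 7, 1999.
2 years from August 7, 1999 is August 7, 2001.
Because the automatic bankruptcy stay ran from August 8, 2000 to June 16, 2001, the deadline is extended by 312 days to June 15, 2002.
Nothing else in the chronology tolls or restarts the period.
Radic filed on July 14, 2002, after the June 15, 2002 deadline, so the action is time-barred.

TIME-BARRED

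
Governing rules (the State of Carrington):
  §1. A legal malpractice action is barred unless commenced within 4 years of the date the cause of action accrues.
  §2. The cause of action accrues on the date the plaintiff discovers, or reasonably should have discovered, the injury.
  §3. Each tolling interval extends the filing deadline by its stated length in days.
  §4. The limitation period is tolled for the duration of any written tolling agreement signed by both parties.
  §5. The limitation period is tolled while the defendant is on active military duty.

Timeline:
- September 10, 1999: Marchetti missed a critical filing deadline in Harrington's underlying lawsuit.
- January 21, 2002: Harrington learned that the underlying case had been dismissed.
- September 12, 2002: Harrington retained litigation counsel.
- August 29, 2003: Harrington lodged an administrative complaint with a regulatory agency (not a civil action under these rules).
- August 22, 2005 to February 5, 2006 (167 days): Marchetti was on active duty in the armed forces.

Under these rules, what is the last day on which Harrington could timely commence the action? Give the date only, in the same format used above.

Under the discovery rule, the claim accrued on January 21, 2002, when Harrington discovered the injury — not on the September 10, 1999 date of the underlying act.
The untolled deadline — 4 years after January 21, 2002 — is January 21, 2006.
Because the defendant's active military service ran from August 22, 2005 to February 5, 2006, the deadline is extended by 167 days to July 7, 2006.
The other events in the timeline have no effect on the limitation period under the stated rules.

July 7, 2006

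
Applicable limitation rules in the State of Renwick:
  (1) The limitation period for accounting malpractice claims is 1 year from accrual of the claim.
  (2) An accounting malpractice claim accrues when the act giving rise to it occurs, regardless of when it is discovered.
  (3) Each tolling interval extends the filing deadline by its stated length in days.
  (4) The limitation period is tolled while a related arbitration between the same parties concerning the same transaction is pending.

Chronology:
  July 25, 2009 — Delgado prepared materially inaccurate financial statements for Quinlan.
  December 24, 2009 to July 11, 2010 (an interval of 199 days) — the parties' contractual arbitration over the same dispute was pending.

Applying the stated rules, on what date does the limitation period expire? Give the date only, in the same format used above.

The limitation period began to run on July 25, 2009.
1 year from July 25, 2009 is July 25, 2010.
The period was tolled for 199 days by the pending related arbitration (December 24, 2009 to July 11, 2010), pushing the deadline to February 9, 2011.

February 9, 2011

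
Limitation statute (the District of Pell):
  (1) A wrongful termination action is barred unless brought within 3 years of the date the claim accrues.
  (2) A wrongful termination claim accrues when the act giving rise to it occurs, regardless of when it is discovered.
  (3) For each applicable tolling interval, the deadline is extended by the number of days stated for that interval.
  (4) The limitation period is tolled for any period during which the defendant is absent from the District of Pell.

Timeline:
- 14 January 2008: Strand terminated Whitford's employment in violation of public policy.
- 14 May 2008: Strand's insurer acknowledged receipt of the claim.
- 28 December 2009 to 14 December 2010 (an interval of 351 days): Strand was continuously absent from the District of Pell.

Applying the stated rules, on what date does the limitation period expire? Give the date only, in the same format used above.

The limitation period began to run on 14 January 2008.
3 years from 14 January 2008 is 14 January 2011.
Because the defendant's absence from the jurisdiction ran from 28 December 2009 to 14 December 2010, the deadline is extended by 351 days to 31 December 2011.
None of the other events listed affects the running of the period under the stated rules.

31 December 2011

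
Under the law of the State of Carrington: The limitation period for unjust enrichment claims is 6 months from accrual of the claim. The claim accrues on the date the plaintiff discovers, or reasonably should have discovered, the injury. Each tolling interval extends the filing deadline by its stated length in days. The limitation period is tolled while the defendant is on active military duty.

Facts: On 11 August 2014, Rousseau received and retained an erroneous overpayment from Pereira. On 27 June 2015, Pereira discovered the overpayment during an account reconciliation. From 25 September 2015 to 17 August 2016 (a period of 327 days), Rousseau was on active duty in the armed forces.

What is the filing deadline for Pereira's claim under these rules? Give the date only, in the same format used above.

Under the discovery rule, the claim accrued on 27 June 2015, when Pereira discovered the injury — not on the 11 August 2014 date of the underlying act.
Adding the 6 months base period to 27 June 2015 gives a deadline of 27 December 2015, before any tolling.
The period was tolled for 327 days by the defendant's active military service (25 September 2015 to 17 August 2016), pushing the deadline to 18 November 2016.

18 November 2016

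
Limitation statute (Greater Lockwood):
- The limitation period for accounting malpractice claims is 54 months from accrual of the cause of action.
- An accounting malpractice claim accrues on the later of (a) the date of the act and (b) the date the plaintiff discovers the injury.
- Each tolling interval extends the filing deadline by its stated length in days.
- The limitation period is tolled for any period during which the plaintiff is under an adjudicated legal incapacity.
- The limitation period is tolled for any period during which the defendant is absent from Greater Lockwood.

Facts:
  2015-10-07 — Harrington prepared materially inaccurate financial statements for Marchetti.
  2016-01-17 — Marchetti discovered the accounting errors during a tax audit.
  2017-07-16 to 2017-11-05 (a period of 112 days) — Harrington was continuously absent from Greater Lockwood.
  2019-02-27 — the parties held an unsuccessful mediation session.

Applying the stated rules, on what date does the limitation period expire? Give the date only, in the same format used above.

2020-11-06

Because discovery on 2016-01-17 post-dates the 2015-10-07 act, accrual under the later-of rule falls on 2016-01-17.
The untolled deadline — 54 months after 2016-01-17 — is 2020-07-17.
The period was tolled for 112 days by the defendant's absence from the jurisdiction (2017-07-16 to 2017-11-05), pushing the deadline to 2020-11-06.
The other events in the timeline have no effect on the limitation period under the stated rules.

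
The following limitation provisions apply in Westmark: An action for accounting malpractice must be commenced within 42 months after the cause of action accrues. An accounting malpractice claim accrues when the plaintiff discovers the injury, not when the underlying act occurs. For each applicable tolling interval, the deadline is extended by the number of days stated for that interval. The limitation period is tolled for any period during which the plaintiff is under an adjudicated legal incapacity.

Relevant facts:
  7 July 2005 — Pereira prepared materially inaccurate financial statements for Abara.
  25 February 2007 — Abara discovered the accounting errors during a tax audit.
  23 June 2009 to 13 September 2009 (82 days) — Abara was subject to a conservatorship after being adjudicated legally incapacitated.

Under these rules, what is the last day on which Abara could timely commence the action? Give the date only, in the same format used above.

The claim did not accrue until Abara discovered the injury on 25 February 2007; the 7 July 2005 act date does not start the clock under the stated rule.
The untolled deadline — 42 months after 25 February 2007 — is 25 August 2010.
Because the plaintiff's legal incapacity ran from 23 June 2009 to 13 September 2009, the deadline is extended by 82 days to 15 November 2010.

15 November 2010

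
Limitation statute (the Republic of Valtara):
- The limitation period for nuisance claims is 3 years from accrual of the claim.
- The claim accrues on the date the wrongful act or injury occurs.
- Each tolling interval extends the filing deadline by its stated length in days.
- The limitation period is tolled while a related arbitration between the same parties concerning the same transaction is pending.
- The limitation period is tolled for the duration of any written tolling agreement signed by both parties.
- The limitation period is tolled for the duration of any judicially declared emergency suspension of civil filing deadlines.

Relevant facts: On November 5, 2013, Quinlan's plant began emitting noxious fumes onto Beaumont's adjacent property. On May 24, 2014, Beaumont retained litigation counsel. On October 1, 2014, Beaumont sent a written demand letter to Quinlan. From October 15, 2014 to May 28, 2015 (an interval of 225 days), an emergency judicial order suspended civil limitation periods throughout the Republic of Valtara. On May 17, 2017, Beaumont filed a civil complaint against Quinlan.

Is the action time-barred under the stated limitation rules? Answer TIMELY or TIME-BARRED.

TIMELY

The limitation period began to run on November 5, 2013.
The untolled deadline — 3 years after November 5, 2013 — is November 5, 2016.
The emergency suspension of filing deadlines from October 15, 2014 to May 28, 2015 tolled the period for 225 days, extending the deadline to June 18, 2017.
None of the other events listed affects the running of the period under the stated rules.
Beaumont filed on May 17, 2017, before the June 18, 2017 deadline, so the action is timely.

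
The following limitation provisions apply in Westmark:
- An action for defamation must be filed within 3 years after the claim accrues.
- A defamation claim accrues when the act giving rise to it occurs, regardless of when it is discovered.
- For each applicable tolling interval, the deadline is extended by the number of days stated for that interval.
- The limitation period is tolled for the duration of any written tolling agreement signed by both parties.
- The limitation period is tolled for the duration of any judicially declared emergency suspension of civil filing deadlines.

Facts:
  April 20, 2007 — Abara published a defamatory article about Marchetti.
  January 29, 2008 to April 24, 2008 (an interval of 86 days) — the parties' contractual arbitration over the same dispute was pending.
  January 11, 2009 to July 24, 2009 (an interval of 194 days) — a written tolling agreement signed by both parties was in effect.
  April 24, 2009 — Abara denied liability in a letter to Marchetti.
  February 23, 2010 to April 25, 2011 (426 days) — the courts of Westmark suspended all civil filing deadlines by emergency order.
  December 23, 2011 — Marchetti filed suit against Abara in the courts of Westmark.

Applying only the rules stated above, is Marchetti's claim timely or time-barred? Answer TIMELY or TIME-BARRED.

The claim accrued on April 20, 2007, when the wrongful act occurred.
Adding the 3 years base period to April 20, 2007 gives a deadline of April 20, 2010, before any tolling.
Because the written tolling agreement ran from January 11, 2009 to July 24, 2009, the deadline is extended by 194 days to October 31, 2010.
The emergency suspension of filing deadlines from February 23, 2010 to April 25, 2011 tolled the period for 426 days, extending the deadline to December 31, 2011.
The pending related arbitration from January 29, 2008 to April 24, 2008 does not toll the period, because no stated rule makes a pending arbitration a tolling event.
The other events in the timeline have no effect on the limitation period under the stated rules.
The December 23, 2011 filing precedes the December 31, 2011 deadline; the claim is timely.

TIMELY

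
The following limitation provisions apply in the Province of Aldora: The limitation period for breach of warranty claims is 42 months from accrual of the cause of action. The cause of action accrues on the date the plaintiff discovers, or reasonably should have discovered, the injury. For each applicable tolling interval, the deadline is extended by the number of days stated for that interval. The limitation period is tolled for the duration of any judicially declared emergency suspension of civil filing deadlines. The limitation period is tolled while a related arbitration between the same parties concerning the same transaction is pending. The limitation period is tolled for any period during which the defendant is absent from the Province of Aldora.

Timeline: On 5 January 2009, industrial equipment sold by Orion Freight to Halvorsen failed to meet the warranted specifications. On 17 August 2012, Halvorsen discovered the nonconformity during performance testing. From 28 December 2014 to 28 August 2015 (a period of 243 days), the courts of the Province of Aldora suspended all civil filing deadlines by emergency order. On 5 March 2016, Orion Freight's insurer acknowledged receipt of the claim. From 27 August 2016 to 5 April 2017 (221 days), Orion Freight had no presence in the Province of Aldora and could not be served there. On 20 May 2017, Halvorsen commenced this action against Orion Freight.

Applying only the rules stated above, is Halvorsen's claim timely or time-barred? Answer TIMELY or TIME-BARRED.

The claim did not accrue until Halvorsen discovered the injury on 17 August 2012; the 5 January 2009 act date does not start the clock under the stated rule.
42 months from 17 August 2012 is 17 February 2016.
The emergency suspension of filing deadlines from 28 December 2014 to 28 August 2015 tolled the period for 243 days, extending the deadline to 17 October 2016.
The defendant's absence from the jurisdiction from 27 August 2016 to 5 April 2017 tolled the period for 221 days, extending the deadline to 26 May 2017.
The other events in the timeline have no effect on the limitation period under the stated rules.
The 20 May 2017 filing precedes the 26 May 2017 deadline; the claim is timely.

TIMELY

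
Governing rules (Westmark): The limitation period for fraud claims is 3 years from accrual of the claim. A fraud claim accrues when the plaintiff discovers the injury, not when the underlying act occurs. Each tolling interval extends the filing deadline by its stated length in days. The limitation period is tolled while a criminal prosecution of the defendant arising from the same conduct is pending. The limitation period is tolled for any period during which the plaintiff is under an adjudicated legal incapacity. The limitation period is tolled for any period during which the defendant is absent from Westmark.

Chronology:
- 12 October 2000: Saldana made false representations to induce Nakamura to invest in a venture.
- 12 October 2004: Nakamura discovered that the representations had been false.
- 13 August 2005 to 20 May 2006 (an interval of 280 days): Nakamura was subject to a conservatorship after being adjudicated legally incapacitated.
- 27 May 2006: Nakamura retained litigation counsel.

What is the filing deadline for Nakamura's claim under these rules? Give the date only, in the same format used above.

Under the discovery rule, the claim accrued on 12 October 2004, when Nakamura discovered the injury — not on the 12 October 2000 date of the underlying act.
Adding the 3 years base period to 12 October 2004 gives a deadline of 12 October 2007, before any tolling.
Because the plaintiff's legal incapacity ran from 13 August 2005 to 20 May 2006, the deadline is extended by 280 days to 18 July 2008.
Nothing else in the chronology tolls or restarts the period.

18 July 2008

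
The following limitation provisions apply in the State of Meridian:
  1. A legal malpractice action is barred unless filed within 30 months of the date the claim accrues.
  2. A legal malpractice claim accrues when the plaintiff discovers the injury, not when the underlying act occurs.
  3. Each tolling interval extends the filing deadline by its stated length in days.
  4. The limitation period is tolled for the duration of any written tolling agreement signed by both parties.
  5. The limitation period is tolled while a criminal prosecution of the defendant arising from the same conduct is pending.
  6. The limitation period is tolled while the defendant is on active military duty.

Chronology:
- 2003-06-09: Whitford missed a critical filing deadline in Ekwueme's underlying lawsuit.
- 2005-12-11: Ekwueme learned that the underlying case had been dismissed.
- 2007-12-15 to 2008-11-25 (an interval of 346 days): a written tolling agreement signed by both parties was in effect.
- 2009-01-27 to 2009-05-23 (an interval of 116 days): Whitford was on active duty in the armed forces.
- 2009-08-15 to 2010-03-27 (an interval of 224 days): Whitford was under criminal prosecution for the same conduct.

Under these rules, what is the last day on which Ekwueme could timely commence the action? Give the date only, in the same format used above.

Accrual is tied to discovery, so the period began on 2005-12-11 rather than on 2003-06-09 when the act occurred.
The untolled deadline — 30 months after 2005-12-11 — is 2008-06-11.
Because the written tolling agreement ran from 2007-12-15 to 2008-11-25, the deadline is extended by 346 days to 2009-05-23.
The defendant's active military service from 2009-01-27 to 2009-05-23 tolled the period for 116 days, extending the deadline to 2009-09-16.
Because the pending criminal prosecution ran from 2009-08-15 to 2010-03-27, the deadline is extended by 224 days to 2010-04-28.

2010-04-28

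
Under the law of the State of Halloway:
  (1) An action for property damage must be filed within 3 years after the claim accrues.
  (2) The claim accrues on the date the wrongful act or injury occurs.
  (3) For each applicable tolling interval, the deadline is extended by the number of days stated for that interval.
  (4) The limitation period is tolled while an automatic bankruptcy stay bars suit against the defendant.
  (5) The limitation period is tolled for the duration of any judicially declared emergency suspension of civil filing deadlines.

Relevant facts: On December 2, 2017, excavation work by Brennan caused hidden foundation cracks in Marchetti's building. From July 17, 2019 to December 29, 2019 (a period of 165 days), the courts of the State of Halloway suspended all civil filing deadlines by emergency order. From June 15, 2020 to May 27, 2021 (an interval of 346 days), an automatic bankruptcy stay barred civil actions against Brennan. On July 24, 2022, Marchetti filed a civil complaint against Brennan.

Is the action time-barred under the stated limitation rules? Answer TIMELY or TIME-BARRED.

The claim accrued on December 2, 2017, when the wrongful act occurred.
Adding the 3 years base period to December 2, 2017 gives a deadline of December 2, 2020, before any tolling.
Because the emergency suspension of filing deadlines ran from July 17, 2019 to December 29, 2019, the deadline is extended by 165 days to May 16, 2021.
Because the automatic bankruptcy stay ran from June 15, 2020 to May 27, 2021, the deadline is extended by 346 days to April 27, 2022.
The July 24, 2022 filing falls after the April 27, 2022 deadline; the claim is time-barred.

TIME-BARRED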